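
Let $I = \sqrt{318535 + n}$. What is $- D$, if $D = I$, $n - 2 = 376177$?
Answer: $- \sqrt{694714} \approx -833.5$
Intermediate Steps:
$n = 376179$ ($n = 2 + 376177 = 376179$)
$I = \sqrt{694714}$ ($I = \sqrt{318535 + 376179} = \sqrt{694714} \approx 833.5$)
$D = \sqrt{694714} \approx 833.5$
$- D = - \sqrt{694714}$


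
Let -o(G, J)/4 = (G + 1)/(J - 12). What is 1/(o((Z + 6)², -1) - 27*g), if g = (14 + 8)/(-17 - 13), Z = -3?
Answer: 65/1487 ≈ 0.043712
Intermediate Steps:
o(G, J) = -4*(1 + G)/(-12 + J) (o(G, J) = -4*(G + 1)/(J - 12) = -4*(1 + G)/(-12 + J))
g = -11/15 (g = 22/(-30) = 22*(-1/30) = -11/15 ≈ -0.73333)
1/(o((Z + 6)², -1) - 27*g) = 1/(4*(-1 - (-3 + 6)²)/(-12 - 1) - 27*(-11/15)) = 1/(4*(-1 - 1*3²)/(-13) + 99/5) = 1/(4*(-1/13)*(-1 - 1*9) + 99/5) = 1/(4*(-1/13)*(-1 - 9) + 99/5) = 1/(4*(-1/13)*(-10) + 99/5) = 1/(40/13 + 99/5) = 1/(1487/65) = 65/1487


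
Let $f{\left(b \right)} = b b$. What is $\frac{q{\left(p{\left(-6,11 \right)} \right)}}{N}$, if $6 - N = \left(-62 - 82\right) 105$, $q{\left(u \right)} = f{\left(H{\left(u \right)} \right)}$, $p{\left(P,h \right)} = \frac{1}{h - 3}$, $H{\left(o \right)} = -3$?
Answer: $\frac{3}{5042} \approx 0.000595$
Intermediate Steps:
$f{\left(b \right)} = b^{2}$
$p{\left(P,h \right)} = \frac{1}{-3 + h}$
$q{\left(u \right)} = 9$ ($q{\left(u \right)} = \left(-3\right)^{2} = 9$)
$N = 15126$ ($N = 6 - \left(-62 - 82\right) 105 = 6 - \left(-144\right) 105 = 6 - -15120 = 6 + 15120 = 15126$)
$\frac{q{\left(p{\left(-6,11 \right)} \right)}}{N} = \frac{9}{15126} = 9 \cdot \frac{1}{15126} = \frac{3}{5042}$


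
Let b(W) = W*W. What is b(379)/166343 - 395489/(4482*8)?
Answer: -60636435031/5964394608 ≈ -10.166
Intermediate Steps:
b(W) = W²
b(379)/166343 - 395489/(4482*8) = 379²/166343 - 395489/(4482*8) = 143641*(1/166343) - 395489/35856 = 143641/166343 - 395489*1/35856 = 143641/166343 - 395489/35856 = -60636435031/5964394608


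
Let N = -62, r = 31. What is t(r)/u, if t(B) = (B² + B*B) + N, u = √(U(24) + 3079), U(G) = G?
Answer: 1860*√3103/3103 ≈ 33.390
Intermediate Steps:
u = √3103 (u = √(24 + 3079) = √3103 ≈ 55.705)
t(B) = -62 + 2*B² (t(B) = (B² + B*B) - 62 = (B² + B²) - 62 = 2*B² - 62 = -62 + 2*B²)
t(r)/u = (-62 + 2*31²)/(√3103) = (-62 + 2*961)*(√3103/3103) = (-62 + 1922)*(√3103/3103) = 1860*(√3103/3103) = 1860*√3103/3103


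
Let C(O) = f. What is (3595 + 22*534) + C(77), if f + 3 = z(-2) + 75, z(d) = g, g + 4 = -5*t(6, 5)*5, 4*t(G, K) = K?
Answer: 61519/4 ≈ 15380.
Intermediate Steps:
t(G, K) = K/4
g = -141/4 (g = -4 - 5*5/4*5 = -4 - 25/4*5 = -4 - 125/4 = -141/4 ≈ -35.250)
z(d) = -141/4
f = 147/4 (f = -3 + (-141/4 + 75) = -3 + 159/4 = 147/4 ≈ 36.750)
C(O) = 147/4
(3595 + 22*534) + C(77) = (3595 + 22*534) + 147/4 = (3595 + 11748) + 147/4 = 15343 + 147/4 = 61519/4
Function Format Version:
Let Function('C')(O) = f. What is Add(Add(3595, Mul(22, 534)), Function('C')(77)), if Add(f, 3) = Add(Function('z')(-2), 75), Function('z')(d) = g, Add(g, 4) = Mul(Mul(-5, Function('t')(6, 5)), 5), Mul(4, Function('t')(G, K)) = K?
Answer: Rational(61519, 4) ≈ 15380.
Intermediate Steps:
Function('t')(G, K) = Mul(Rational(1, 4), K)
g = Rational(-141, 4) (g = Add(-4, Mul(Mul(-5, Mul(Rational(1, 4), 5)), 5)) = Add(-4, Mul(Mul(-5, Rational(5, 4)), 5)) = Add(-4, Mul(Rational(-25, 4), 5)) = Add(-4, Rational(-125, 4)) = Rational(-141, 4) ≈ -35.250)
Function('z')(d) = Rational(-141, 4)
f = Rational(147, 4) (f = Add(-3, Add(Rational(-141, 4), 75)) = Add(-3, Rational(159, 4)) = Rational(147, 4) ≈ 36.750)
Function('C')(O) = Rational(147, 4)
Add(Add(3595, Mul(22, 534)), Function('C')(77)) = Add(Add(3595, Mul(22, 534)), Rational(147, 4)) = Add(Add(3595, 11748), Rational(147, 4)) = Add(15343, Rational(147, 4)) = Rational(61519, 4)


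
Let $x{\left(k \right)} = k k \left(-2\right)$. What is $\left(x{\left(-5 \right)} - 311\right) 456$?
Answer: $-164616$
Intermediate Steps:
$x{\left(k \right)} = - 2 k^{2}$ ($x{\left(k \right)} = k^{2} \left(-2\right) = - 2 k^{2}$)
$\left(x{\left(-5 \right)} - 311\right) 456 = \left(- 2 \left(-5\right)^{2} - 311\right) 456 = \left(\left(-2\right) 25 - 311\right) 456 = \left(-50 - 311\right) 456 = \left(-361\right) 456 = -164616$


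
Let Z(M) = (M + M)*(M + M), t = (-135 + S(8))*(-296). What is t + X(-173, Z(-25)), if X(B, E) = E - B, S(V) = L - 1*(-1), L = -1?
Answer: 42633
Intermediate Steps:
S(V) = 0 (S(V) = -1 - 1*(-1) = -1 + 1 = 0)
t = 39960 (t = (-135 + 0)*(-296) = -135*(-296) = 39960)
Z(M) = 4*M² (Z(M) = (2*M)*(2*M) = 4*M²)
t + X(-173, Z(-25)) = 39960 + (4*(-25)² - 1*(-173)) = 39960 + (4*625 + 173) = 39960 + (2500 + 173) = 39960 + 2673 = 42633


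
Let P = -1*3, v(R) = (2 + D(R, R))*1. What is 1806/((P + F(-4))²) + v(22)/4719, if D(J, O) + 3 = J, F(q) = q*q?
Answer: 218617/20449 ≈ 10.691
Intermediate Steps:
F(q) = q²
D(J, O) = -3 + J
v(R) = -1 + R (v(R) = (2 + (-3 + R))*1 = (-1 + R)*1 = -1 + R)
P = -3
1806/((P + F(-4))²) + v(22)/4719 = 1806/((-3 + (-4)²)²) + (-1 + 22)/4719 = 1806/((-3 + 16)²) + 21*(1/4719) = 1806/(13²) + 7/1573 = 1806/169 + 7/1573 = 218617/20449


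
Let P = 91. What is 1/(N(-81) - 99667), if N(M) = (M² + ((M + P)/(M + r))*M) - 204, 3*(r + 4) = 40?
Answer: -43/4011844 ≈ -1.0718e-5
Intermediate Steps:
r = 28/3 (r = -4 + (⅓)*40 = -4 + 40/3 = 28/3 ≈ 9.3333)
N(M) = -204 + M² + M*(91 + M)/(28/3 + M) (N(M) = (M² + ((M + 91)/(M + 28/3))*M) - 204 = (M² + ((91 + M)/(28/3 + M))*M) - 204 = (M² + M*(91 + M)/(28/3 + M)) - 204 = -204 + M² + M*(91 + M)/(28/3 + M))
1/(N(-81) - 99667) = 1/((-5712 - 339*(-81) + 3*(-81)³ + 31*(-81)²)/(28 + 3*(-81)) - 99667) = 1/((-5712 + 27459 + 3*(-531441) + 31*6561)/(28 - 243) - 99667) = 1/((-5712 + 27459 - 1594323 + 203391)/(-215) - 99667) = 1/(-1/215*(-1369185) - 99667) = 1/(273837/43 - 99667) = 1/(-4011844/43) = -43/4011844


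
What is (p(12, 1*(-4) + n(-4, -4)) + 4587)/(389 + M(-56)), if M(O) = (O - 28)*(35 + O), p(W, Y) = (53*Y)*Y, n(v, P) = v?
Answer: 7979/2153 ≈ 3.7060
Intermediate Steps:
p(W, Y) = 53*Y²
M(O) = (-28 + O)*(35 + O)
(p(12, 1*(-4) + n(-4, -4)) + 4587)/(389 + M(-56)) = (53*(1*(-4) - 4)² + 4587)/(389 + (-980 + (-56)² + 7*(-56))) = (53*(-4 - 4)² + 4587)/(389 + (-980 + 3136 - 392)) = (53*(-8)² + 4587)/(389 + 1764) = (53*64 + 4587)/2153 = (3392 + 4587)*(1/2153) = 7979*(1/2153) = 7979/2153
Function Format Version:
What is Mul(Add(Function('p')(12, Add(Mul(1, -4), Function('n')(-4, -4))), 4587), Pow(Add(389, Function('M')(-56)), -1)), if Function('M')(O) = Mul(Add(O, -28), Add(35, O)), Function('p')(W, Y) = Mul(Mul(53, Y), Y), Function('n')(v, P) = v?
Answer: Rational(7979, 2153) ≈ 3.7060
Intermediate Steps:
Function('p')(W, Y) = Mul(53, Pow(Y, 2))
Function('M')(O) = Mul(Add(-28, O), Add(35, O))
Mul(Add(Function('p')(12, Add(Mul(1, -4), Function('n')(-4, -4))), 4587), Pow(Add(389, Function('M')(-56)), -1)) = Mul(Add(Mul(53, Pow(Add(Mul(1, -4), -4), 2)), 4587), Pow(Add(389, Add(-980, Pow(-56, 2), Mul(7, -56))), -1)) = Mul(Add(Mul(53, Pow(Add(-4, -4), 2)), 4587), Pow(Add(389, Add(-980, 3136, -392)), -1)) = Mul(Add(Mul(53, Pow(-8, 2)), 4587), Pow(Add(389, 1764), -1)) = Mul(Add(Mul(53, 64), 4587), Pow(2153, -1)) = Mul(Add(3392, 4587), Rational(1, 2153)) = Mul(7979, Rational(1, 2153)) = Rational(7979, 2153)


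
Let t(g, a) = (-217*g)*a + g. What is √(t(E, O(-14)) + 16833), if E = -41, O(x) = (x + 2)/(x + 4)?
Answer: √686710/5 ≈ 165.74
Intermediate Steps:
O(x) = (2 + x)/(4 + x)
t(g, a) = g - 217*a*g (t(g, a) = -217*a*g + g = g - 217*a*g)
√(t(E, O(-14)) + 16833) = √(-41*(1 - 217*(2 - 14)/(4 - 14)) + 16833) = √(-41*(1 - 217*(-12)/(-10)) + 16833) = √(-41*(1 - (-217)*(-12)/10) + 16833) = √(-41*(1 - 217*6/5) + 16833) = √(-41*(1 - 1302/5) + 16833) = √(-41*(-1297/5) + 16833) = √(53177/5 + 16833) = √(137342/5) = √686710/5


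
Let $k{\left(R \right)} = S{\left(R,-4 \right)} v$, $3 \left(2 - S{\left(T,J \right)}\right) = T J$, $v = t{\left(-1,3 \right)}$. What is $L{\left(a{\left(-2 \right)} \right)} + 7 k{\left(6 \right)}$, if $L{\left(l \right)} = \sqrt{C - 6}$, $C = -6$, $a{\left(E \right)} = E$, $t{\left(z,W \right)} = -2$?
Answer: $-140 + 2 i \sqrt{3} \approx -140.0 + 3.4641 i$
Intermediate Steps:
$v = -2$
$S{\left(T,J \right)} = 2 - \frac{J T}{3}$ ($S{\left(T,J \right)} = 2 - \frac{T J}{3} = 2 - \frac{J T}{3}$)
$k{\left(R \right)} = -4 - \frac{8 R}{3}$ ($k{\left(R \right)} = \left(2 - - \frac{4 R}{3}\right) \left(-2\right) = \left(2 + \frac{4 R}{3}\right) \left(-2\right) = -4 - \frac{8 R}{3}$)
$L{\left(l \right)} = 2 i \sqrt{3}$ ($L{\left(l \right)} = \sqrt{-6 - 6} = \sqrt{-12} = 2 i \sqrt{3}$)
$L{\left(a{\left(-2 \right)} \right)} + 7 k{\left(6 \right)} = 2 i \sqrt{3} + 7 \left(-4 - 16\right) = 2 i \sqrt{3} + 7 \left(-20\right) = 2 i \sqrt{3} - 140 = -140 + 2 i \sqrt{3}$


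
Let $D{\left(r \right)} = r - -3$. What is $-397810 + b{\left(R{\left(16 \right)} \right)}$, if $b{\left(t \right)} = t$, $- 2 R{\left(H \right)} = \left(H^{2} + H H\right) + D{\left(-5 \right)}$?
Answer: $-398065$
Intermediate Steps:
$D{\left(r \right)} = 3 + r$ ($D{\left(r \right)} = r + 3 = 3 + r$)
$R{\left(H \right)} = 1 - H^{2}$ ($R{\left(H \right)} = - \frac{\left(H^{2} + H H\right) + \left(3 - 5\right)}{2} = - \frac{\left(H^{2} + H^{2}\right) - 2}{2} = - \frac{2 H^{2} - 2}{2} = - \frac{-2 + 2 H^{2}}{2} = 1 - H^{2}$)
$-397810 + b{\left(R{\left(16 \right)} \right)} = -397810 + \left(1 - 16^{2}\right) = -397810 + \left(1 - 256\right) = -397810 - 255 = -398065$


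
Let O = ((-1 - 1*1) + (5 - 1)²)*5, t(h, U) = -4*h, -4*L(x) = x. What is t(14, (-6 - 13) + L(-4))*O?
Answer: -3920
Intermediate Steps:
L(x) = -x/4
O = 70 (O = ((-1 - 1) + 4²)*5 = (-2 + 16)*5 = 14*5 = 70)
t(14, (-6 - 13) + L(-4))*O = -4*14*70 = -56*70 = -3920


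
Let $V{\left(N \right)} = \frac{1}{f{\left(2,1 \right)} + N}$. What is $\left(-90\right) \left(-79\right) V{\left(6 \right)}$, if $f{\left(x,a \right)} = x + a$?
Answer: $790$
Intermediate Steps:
$f{\left(x,a \right)} = a + x$
$V{\left(N \right)} = \frac{1}{3 + N}$ ($V{\left(N \right)} = \frac{1}{\left(1 + 2\right) + N} = \frac{1}{3 + N}$)
$\left(-90\right) \left(-79\right) V{\left(6 \right)} = \frac{\left(-90\right) \left(-79\right)}{3 + 6} = \frac{7110}{9} = 7110 \cdot \frac{1}{9} = 790$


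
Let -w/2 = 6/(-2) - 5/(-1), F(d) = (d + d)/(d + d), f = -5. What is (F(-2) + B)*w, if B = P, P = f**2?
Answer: -104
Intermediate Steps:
P = 25 (P = (-5)**2 = 25)
B = 25
F(d) = 1 (F(d) = (2*d)/((2*d)) = (2*d)*(1/(2*d)) = 1)
w = -4 (w = -2*(6/(-2) - 5/(-1)) = -2*(6*(-1/2) - 5*(-1)) = -2*(-3 + 5) = -2*2 = -4)
(F(-2) + B)*w = (1 + 25)*(-4) = 26*(-4) = -104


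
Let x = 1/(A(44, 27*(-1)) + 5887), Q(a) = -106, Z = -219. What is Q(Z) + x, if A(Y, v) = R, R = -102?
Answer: -613209/5785 ≈ -106.00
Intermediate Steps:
A(Y, v) = -102
x = 1/5785 (x = 1/(-102 + 5887) = 1/5785 ≈ 0.00017286)
Q(Z) + x = -106 + 1/5785 = -613209/5785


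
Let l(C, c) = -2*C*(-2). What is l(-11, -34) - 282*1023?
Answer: -288530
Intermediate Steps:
l(C, c) = 4*C
l(-11, -34) - 282*1023 = 4*(-11) - 282*1023 = -44 - 288486 = -288530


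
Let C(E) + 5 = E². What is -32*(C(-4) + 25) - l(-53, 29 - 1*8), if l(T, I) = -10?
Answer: -1142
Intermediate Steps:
C(E) = -5 + E²
-32*(C(-4) + 25) - l(-53, 29 - 1*8) = -32*((-5 + (-4)²) + 25) - 1*(-10) = -32*((-5 + 16) + 25) + 10 = -32*(11 + 25) + 10 = -32*36 + 10 = -1152 + 10 = -1142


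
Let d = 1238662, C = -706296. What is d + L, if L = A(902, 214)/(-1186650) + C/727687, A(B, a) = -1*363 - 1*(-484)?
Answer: 1069595911104101573/863509778550 ≈ 1.2387e+6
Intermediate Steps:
A(B, a) = 121 (A(B, a) = -363 + 484 = 121)
L = -838214198527/863509778550 (L = 121/(-1186650) - 706296/727687 = 121*(-1/1186650) - 706296*1/727687 = -121/1186650 - 706296/727687 = -838214198527/863509778550 ≈ -0.97071)
d + L = 1238662 - 838214198527/863509778550 = 1069595911104101573/863509778550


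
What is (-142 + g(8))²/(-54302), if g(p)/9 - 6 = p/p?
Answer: -6241/54302 ≈ -0.11493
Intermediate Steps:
g(p) = 63 (g(p) = 54 + 9*(p/p) = 54 + 9*1 = 54 + 9 = 63)
(-142 + g(8))²/(-54302) = (-142 + 63)²/(-54302) = (-79)²*(-1/54302) = 6241*(-1/54302) = -6241/54302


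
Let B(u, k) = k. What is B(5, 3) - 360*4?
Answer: -1437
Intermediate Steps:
B(5, 3) - 360*4 = 3 - 360*4 = 3 - 45*32 = 3 - 1440 = -1437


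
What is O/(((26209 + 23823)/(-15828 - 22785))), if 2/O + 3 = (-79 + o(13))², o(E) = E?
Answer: -12871/36298216 ≈ -0.00035459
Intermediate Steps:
O = 2/4353 (O = 2/(-3 + (-79 + 13)²) = 2/(-3 + (-66)²) = 2/(-3 + 4356) = 2/4353 ≈ 0.00045945)
O/(((26209 + 23823)/(-15828 - 22785))) = 2/(4353*(((26209 + 23823)/(-15828 - 22785)))) = 2/(4353*((50032/(-38613)))) = 2/(4353*((50032*(-1/38613)))) = 2/(4353*(-50032/38613)) = (2/4353)*(-38613/50032) = -12871/36298216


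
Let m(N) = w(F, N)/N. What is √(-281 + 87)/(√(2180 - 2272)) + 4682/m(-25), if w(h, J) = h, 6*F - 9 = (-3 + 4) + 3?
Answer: -702300/13 + √4462/46 ≈ -54022.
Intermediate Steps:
F = 13/6 (F = 3/2 + ((-3 + 4) + 3)/6 = 3/2 + (1 + 3)/6 = 3/2 + (⅙)*4 = 3/2 + ⅔ = 13/6 ≈ 2.1667)
m(N) = 13/(6*N)
√(-281 + 87)/(√(2180 - 2272)) + 4682/m(-25) = √(-281 + 87)/(√(2180 - 2272)) + 4682/(((13/6)/(-25))) = √(-194)/(√(-92)) + 4682/(((13/6)*(-1/25))) = (I*√194)/((2*I*√23)) + 4682/(-13/150) = (I*√194)*(-I*√23/46) + 4682*(-150/13) = √4462/46 - 702300/13 = -702300/13 + √4462/46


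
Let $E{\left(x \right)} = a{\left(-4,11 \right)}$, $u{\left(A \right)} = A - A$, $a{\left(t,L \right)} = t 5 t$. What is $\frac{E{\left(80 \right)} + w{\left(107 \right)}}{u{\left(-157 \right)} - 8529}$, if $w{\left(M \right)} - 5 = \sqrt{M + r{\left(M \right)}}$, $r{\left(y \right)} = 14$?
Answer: $- \frac{32}{2843} \approx -0.011256$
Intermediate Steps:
$a{\left(t,L \right)} = 5 t^{2}$ ($a{\left(t,L \right)} = 5 t t = 5 t^{2}$)
$w{\left(M \right)} = 5 + \sqrt{14 + M}$ ($w{\left(M \right)} = 5 + \sqrt{M + 14} = 5 + \sqrt{14 + M}$)
$u{\left(A \right)} = 0$
$E{\left(x \right)} = 80$ ($E{\left(x \right)} = 5 \left(-4\right)^{2} = 5 \cdot 16 = 80$)
$\frac{E{\left(80 \right)} + w{\left(107 \right)}}{u{\left(-157 \right)} - 8529} = \frac{80 + \left(5 + \sqrt{14 + 107}\right)}{0 - 8529} = \frac{80 + \left(5 + \sqrt{121}\right)}{-8529} = \left(80 + \left(5 + 11\right)\right) \left(- \frac{1}{8529}\right) = \left(80 + 16\right) \left(- \frac{1}{8529}\right) = 96 \left(- \frac{1}{8529}\right) = - \frac{32}{2843}$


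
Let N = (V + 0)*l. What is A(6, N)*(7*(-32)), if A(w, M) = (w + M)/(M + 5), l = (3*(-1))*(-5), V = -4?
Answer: -12096/55 ≈ -219.93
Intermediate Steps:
l = 15 (l = -3*(-5) = 15)
N = -60 (N = (-4 + 0)*15 = -4*15 = -60)
A(w, M) = (M + w)/(5 + M)
A(6, N)*(7*(-32)) = ((-60 + 6)/(5 - 60))*(7*(-32)) = (-54/(-55))*(-224) = -1/55*(-54)*(-224) = (54/55)*(-224) = -12096/55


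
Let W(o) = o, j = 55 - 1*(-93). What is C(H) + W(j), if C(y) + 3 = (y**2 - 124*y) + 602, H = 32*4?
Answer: 1259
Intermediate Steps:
j = 148 (j = 55 + 93 = 148)
H = 128
C(y) = 599 + y**2 - 124*y (C(y) = -3 + ((y**2 - 124*y) + 602) = -3 + (602 + y**2 - 124*y) = 599 + y**2 - 124*y)
C(H) + W(j) = (599 + 128**2 - 124*128) + 148 = (599 + 16384 - 15872) + 148 = 1111 + 148 = 1259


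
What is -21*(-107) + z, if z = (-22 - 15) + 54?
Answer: 2264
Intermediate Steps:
z = 17 (z = -37 + 54 = 17)
-21*(-107) + z = -21*(-107) + 17 = 2247 + 17 = 2264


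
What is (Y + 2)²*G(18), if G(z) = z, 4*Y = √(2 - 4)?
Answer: 279/4 + 18*I*√2 ≈ 69.75 + 25.456*I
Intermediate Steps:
Y = I*√2/4 (Y = √(2 - 4)/4 = √(-2)/4 = (I*√2)/4 = I*√2/4 ≈ 0.35355*I)
(Y + 2)²*G(18) = (I*√2/4 + 2)²*18 = (2 + I*√2/4)²*18 = 18*(2 + I*√2/4)²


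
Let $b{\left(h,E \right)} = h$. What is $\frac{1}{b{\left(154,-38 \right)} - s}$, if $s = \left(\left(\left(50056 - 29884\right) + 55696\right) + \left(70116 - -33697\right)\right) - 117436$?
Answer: $- \frac{1}{62091} \approx -1.6105 \cdot 10^{-5}$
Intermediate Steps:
$s = 62245$ ($s = \left(\left(20172 + 55696\right) + \left(70116 + 33697\right)\right) - 117436 = \left(75868 + 103813\right) - 117436 = 179681 - 117436 = 62245$)
$\frac{1}{b{\left(154,-38 \right)} - s} = \frac{1}{154 - 62245} = \frac{1}{-62091} = - \frac{1}{62091}$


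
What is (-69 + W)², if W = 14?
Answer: 3025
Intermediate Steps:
(-69 + W)² = (-69 + 14)² = (-55)² = 3025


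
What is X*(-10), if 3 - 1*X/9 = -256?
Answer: -23310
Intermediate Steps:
X = 2331 (X = 27 - 9*(-256) = 27 + 2304 = 2331)
X*(-10) = 2331*(-10) = -23310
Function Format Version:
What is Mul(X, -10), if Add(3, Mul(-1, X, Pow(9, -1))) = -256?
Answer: -23310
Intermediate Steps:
X = 2331 (X = Add(27, Mul(-9, -256)) = Add(27, 2304) = 2331)
Mul(X, -10) = Mul(2331, -10) = -23310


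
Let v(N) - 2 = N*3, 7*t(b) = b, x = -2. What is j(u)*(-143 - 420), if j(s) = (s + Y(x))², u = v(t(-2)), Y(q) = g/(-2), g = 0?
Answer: -36032/49 ≈ -735.35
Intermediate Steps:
Y(q) = 0 (Y(q) = 0/(-2) = 0*(-½) = 0)
t(b) = b/7
v(N) = 2 + 3*N (v(N) = 2 + N*3 = 2 + 3*N)
u = 8/7 (u = 2 + 3*((⅐)*(-2)) = 2 + 3*(-2/7) = 2 - 6/7 = 8/7 ≈ 1.1429)
j(s) = s² (j(s) = (s + 0)² = s²)
j(u)*(-143 - 420) = (8/7)²*(-143 - 420) = (64/49)*(-563) = -36032/49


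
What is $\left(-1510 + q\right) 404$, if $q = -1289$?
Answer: $-1130796$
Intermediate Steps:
$\left(-1510 + q\right) 404 = \left(-1510 - 1289\right) 404 = \left(-2799\right) 404 = -1130796$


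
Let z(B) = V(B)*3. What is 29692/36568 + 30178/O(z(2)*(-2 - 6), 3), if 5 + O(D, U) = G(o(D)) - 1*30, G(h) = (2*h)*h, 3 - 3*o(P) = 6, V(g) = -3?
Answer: -275642317/301686 ≈ -913.67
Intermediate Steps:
o(P) = -1 (o(P) = 1 - ⅓*6 = 1 - 2 = -1)
z(B) = -9 (z(B) = -3*3 = -9)
G(h) = 2*h²
O(D, U) = -33 (O(D, U) = -5 + (2*(-1)² - 1*30) = -5 + (2*1 - 30) = -5 + (2 - 30) = -5 - 28 = -33)
29692/36568 + 30178/O(z(2)*(-2 - 6), 3) = 29692/36568 + 30178/(-33) = 29692*(1/36568) + 30178*(-1/33) = 7423/9142 - 30178/33 = -275642317/301686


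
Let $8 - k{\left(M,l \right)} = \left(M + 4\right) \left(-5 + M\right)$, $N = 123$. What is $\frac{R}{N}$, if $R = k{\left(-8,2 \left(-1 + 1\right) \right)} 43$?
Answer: $- \frac{1892}{123} \approx -15.382$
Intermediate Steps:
$k{\left(M,l \right)} = 8 - \left(-5 + M\right) \left(4 + M\right)$ ($k{\left(M,l \right)} = 8 - \left(M + 4\right) \left(-5 + M\right) = 8 - \left(4 + M\right) \left(-5 + M\right) = 8 - \left(-5 + M\right) \left(4 + M\right)$)
$R = -1892$ ($R = \left(28 - 8 - \left(-8\right)^{2}\right) 43 = \left(28 - 8 - 64\right) 43 = \left(-44\right) 43 = -1892$)
$\frac{R}{N} = \frac{1}{123} \left(-1892\right) = - \frac{1892}{123}$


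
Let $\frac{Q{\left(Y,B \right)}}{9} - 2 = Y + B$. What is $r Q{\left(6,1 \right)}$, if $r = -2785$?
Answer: $-225585$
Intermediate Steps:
$Q{\left(Y,B \right)} = 18 + 9 B + 9 Y$ ($Q{\left(Y,B \right)} = 18 + 9 \left(Y + B\right) = 18 + 9 \left(B + Y\right) = 18 + \left(9 B + 9 Y\right) = 18 + 9 B + 9 Y$)
$r Q{\left(6,1 \right)} = - 2785 \left(18 + 9 \cdot 1 + 9 \cdot 6\right) = - 2785 \left(18 + 9 + 54\right) = \left(-2785\right) 81 = -225585$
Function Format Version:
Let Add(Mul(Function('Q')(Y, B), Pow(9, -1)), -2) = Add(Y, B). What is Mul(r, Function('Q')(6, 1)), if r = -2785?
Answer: -225585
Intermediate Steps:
Function('Q')(Y, B) = Add(18, Mul(9, B), Mul(9, Y)) (Function('Q')(Y, B) = Add(18, Mul(9, Add(Y, B))) = Add(18, Mul(9, Add(B, Y))) = Add(18, Add(Mul(9, B), Mul(9, Y))) = Add(18, Mul(9, B), Mul(9, Y)))
Mul(r, Function('Q')(6, 1)) = Mul(-2785, Add(18, Mul(9, 1), Mul(9, 6))) = Mul(-2785, Add(18, 9, 54)) = Mul(-2785, 81) = -225585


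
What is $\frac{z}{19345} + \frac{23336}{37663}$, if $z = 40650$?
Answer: $\frac{396487174}{145718147} \approx 2.7209$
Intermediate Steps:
$\frac{z}{19345} + \frac{23336}{37663} = \frac{40650}{19345} + \frac{23336}{37663} = 40650 \cdot \frac{1}{19345} + 23336 \cdot \frac{1}{37663} = \frac{8130}{3869} + \frac{23336}{37663} = \frac{396487174}{145718147}$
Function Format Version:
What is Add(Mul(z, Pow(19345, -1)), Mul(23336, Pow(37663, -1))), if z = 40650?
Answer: Rational(396487174, 145718147) ≈ 2.7209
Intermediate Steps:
Add(Mul(z, Pow(19345, -1)), Mul(23336, Pow(37663, -1))) = Add(Mul(40650, Pow(19345, -1)), Mul(23336, Pow(37663, -1))) = Add(Mul(40650, Rational(1, 19345)), Mul(23336, Rational(1, 37663))) = Add(Rational(8130, 3869), Rational(23336, 37663)) = Rational(396487174, 145718147)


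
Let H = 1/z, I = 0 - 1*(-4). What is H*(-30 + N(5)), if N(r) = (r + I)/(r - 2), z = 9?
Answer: -3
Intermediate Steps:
I = 4 (I = 0 + 4 = 4)
H = ⅑ (H = 1/9 = ⅑ ≈ 0.11111)
N(r) = (4 + r)/(-2 + r) (N(r) = (r + 4)/(r - 2) = (4 + r)/(-2 + r))
H*(-30 + N(5)) = (-30 + (4 + 5)/(-2 + 5))/9 = (-30 + 9/3)/9 = (-30 + (⅓)*9)/9 = (-30 + 3)/9 = (⅑)*(-27) = -3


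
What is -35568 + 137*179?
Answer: -11045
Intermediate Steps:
-35568 + 137*179 = -35568 + 24523 = -11045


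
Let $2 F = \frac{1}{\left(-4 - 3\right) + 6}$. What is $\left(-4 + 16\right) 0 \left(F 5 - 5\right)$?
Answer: $0$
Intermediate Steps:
$F = - \frac{1}{2}$ ($F = \frac{1}{2 \left(\left(-4 - 3\right) + 6\right)} = \frac{1}{2 \left(-7 + 6\right)} = \frac{1}{2 \left(-1\right)} = \frac{1}{2} \left(-1\right) = - \frac{1}{2} \approx -0.5$)
$\left(-4 + 16\right) 0 \left(F 5 - 5\right) = \left(-4 + 16\right) 0 \left(\left(- \frac{1}{2}\right) 5 - 5\right) = 12 \cdot 0 \left(- \frac{5}{2} - 5\right) = 0 \left(- \frac{15}{2}\right) = 0$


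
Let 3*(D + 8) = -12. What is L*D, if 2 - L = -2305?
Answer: -27684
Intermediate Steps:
L = 2307 (L = 2 - 1*(-2305) = 2 + 2305 = 2307)
D = -12 (D = -8 + (⅓)*(-12) = -8 - 4 = -12)
L*D = 2307*(-12) = -27684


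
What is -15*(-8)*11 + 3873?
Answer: 5193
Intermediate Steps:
-15*(-8)*11 + 3873 = 120*11 + 3873 = 1320 + 3873 = 5193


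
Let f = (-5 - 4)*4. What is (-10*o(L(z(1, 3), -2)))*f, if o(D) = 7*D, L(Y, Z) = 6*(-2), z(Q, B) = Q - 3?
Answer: -30240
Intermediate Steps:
z(Q, B) = -3 + Q
L(Y, Z) = -12
f = -36 (f = -9*4 = -36)
(-10*o(L(z(1, 3), -2)))*f = -70*(-12)*(-36) = -10*(-84)*(-36) = 840*(-36) = -30240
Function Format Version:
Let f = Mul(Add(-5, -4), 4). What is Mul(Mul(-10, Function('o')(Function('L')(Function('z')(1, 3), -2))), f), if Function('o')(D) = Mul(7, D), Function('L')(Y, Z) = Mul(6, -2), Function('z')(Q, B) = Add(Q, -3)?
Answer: -30240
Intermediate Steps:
Function('z')(Q, B) = Add(-3, Q)
Function('L')(Y, Z) = -12
f = -36 (f = Mul(-9, 4) = -36)
Mul(Mul(-10, Function('o')(Function('L')(Function('z')(1, 3), -2))), f) = Mul(Mul(-10, Mul(7, -12)), -36) = Mul(Mul(-10, -84), -36) = Mul(840, -36) = -30240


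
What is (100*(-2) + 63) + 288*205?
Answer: 58903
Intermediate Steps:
(100*(-2) + 63) + 288*205 = (-200 + 63) + 59040 = -137 + 59040 = 58903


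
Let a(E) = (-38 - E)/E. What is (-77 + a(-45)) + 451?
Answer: 16823/45 ≈ 373.84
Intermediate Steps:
a(E) = (-38 - E)/E
(-77 + a(-45)) + 451 = (-77 + (-38 - 1*(-45))/(-45)) + 451 = (-77 - (-38 + 45)/45) + 451 = (-77 - 1/45*7) + 451 = (-77 - 7/45) + 451 = -3472/45 + 451 = 16823/45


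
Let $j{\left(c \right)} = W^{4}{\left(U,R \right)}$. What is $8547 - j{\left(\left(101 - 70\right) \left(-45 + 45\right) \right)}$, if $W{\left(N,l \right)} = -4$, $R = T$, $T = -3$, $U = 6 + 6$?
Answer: $8291$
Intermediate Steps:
$U = 12$
$R = -3$
$j{\left(c \right)} = 256$ ($j{\left(c \right)} = \left(-4\right)^{4} = 256$)
$8547 - j{\left(\left(101 - 70\right) \left(-45 + 45\right) \right)} = 8547 - 256 = 8291$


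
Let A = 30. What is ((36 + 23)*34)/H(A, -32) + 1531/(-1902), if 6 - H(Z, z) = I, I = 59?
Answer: -3896555/100806 ≈ -38.654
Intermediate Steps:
H(Z, z) = -53 (H(Z, z) = 6 - 1*59 = 6 - 59 = -53)
((36 + 23)*34)/H(A, -32) + 1531/(-1902) = ((36 + 23)*34)/(-53) + 1531/(-1902) = (59*34)*(-1/53) + 1531*(-1/1902) = 2006*(-1/53) - 1531/1902 = -2006/53 - 1531/1902 = -3896555/100806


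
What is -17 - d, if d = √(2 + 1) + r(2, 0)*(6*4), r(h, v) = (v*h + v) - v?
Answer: -17 - √3 ≈ -18.732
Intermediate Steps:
r(h, v) = h*v (r(h, v) = (h*v + v) - v = (v + h*v) - v = h*v)
d = √3 (d = √(2 + 1) + (2*0)*(6*4) = √3 + 0*24 = √3 + 0 = √3 ≈ 1.7320)
-17 - d = -17 - √3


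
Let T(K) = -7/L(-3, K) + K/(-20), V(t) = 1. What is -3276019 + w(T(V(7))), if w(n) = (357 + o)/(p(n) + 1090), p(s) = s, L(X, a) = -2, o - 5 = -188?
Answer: -71643256031/21869 ≈ -3.2760e+6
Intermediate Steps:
o = -183 (o = 5 - 188 = -183)
T(K) = 7/2 - K/20 (T(K) = -7/(-2) + K/(-20) = -7*(-½) + K*(-1/20) = 7/2 - K/20)
w(n) = 174/(1090 + n) (w(n) = (357 - 183)/(n + 1090) = 174/(1090 + n))
-3276019 + w(T(V(7))) = -3276019 + 174/(1090 + (7/2 - 1/20*1)) = -3276019 + 174/(1090 + (7/2 - 1/20)) = -3276019 + 174/(1090 + 69/20) = -3276019 + 174/(21869/20) = -3276019 + 174*(20/21869) = -3276019 + 3480/21869 = -71643256031/21869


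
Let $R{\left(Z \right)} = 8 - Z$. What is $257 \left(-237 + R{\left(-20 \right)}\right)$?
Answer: $-53713$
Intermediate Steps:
$257 \left(-237 + R{\left(-20 \right)}\right) = 257 \left(-237 + \left(8 - -20\right)\right) = 257 \left(-237 + \left(8 + 20\right)\right) = 257 \left(-237 + 28\right) = 257 \left(-209\right) = -53713$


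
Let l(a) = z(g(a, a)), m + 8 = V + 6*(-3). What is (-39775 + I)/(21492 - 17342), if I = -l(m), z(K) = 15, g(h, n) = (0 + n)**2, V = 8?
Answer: -3979/415 ≈ -9.5880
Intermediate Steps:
g(h, n) = n**2
m = -18 (m = -8 + (8 + 6*(-3)) = -8 + (8 - 18) = -8 - 10 = -18)
l(a) = 15
I = -15 (I = -1*15 = -15)
(-39775 + I)/(21492 - 17342) = (-39775 - 15)/(21492 - 17342) = -39790/4150 = -39790*1/4150 = -3979/415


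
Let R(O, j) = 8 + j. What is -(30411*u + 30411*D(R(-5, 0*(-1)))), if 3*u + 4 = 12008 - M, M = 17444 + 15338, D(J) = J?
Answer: 210383298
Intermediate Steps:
M = 32782
u = -6926 (u = -4/3 + (12008 - 1*32782)/3 = -4/3 + (12008 - 32782)/3 = -4/3 + (1/3)*(-20774) = -4/3 - 20774/3 = -6926)
-(30411*u + 30411*D(R(-5, 0*(-1)))) = -30411/(1/((8 + 0*(-1)) - 6926)) = -30411/(1/((8 + 0) - 6926)) = -30411/(1/(8 - 6926)) = -30411/(1/(-6918)) = -30411/(-1/6918) = -30411*(-6918) = 210383298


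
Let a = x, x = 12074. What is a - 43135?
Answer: -31061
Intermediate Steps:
a = 12074
a - 43135 = 12074 - 43135 = -31061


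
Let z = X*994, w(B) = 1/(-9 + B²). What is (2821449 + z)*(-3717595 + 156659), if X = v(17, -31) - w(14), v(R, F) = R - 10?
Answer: -1883418630203640/187 ≈ -1.0072e+13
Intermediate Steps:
v(R, F) = -10 + R
X = 1308/187 (X = (-10 + 17) - 1/(-9 + 14²) = 7 - 1/(-9 + 196) = 7 - 1/187 = 1308/187 ≈ 6.9947)
z = 1300152/187 (z = (1308/187)*994 = 1300152/187 ≈ 6952.7)
(2821449 + z)*(-3717595 + 156659) = (2821449 + 1300152/187)*(-3717595 + 156659) = (528911115/187)*(-3560936) = -1883418630203640/187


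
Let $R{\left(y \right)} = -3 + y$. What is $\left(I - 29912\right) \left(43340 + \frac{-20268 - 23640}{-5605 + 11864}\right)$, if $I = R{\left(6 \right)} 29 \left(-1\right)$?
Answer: $- \frac{8136363338848}{6259} \approx -1.2999 \cdot 10^{9}$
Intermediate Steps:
$I = -87$ ($I = \left(-3 + 6\right) 29 \left(-1\right) = 3 \cdot 29 \left(-1\right) = 87 \left(-1\right) = -87$)
$\left(I - 29912\right) \left(43340 + \frac{-20268 - 23640}{-5605 + 11864}\right) = \left(-87 - 29912\right) \left(43340 + \frac{-20268 - 23640}{-5605 + 11864}\right) = - 29999 \left(43340 - \frac{43908}{6259}\right) = \left(-29999\right) \frac{271221152}{6259} = - \frac{8136363338848}{6259}$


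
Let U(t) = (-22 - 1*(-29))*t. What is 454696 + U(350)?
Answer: 457146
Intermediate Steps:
U(t) = 7*t (U(t) = (-22 + 29)*t = 7*t)
454696 + U(350) = 454696 + 7*350 = 454696 + 2450 = 457146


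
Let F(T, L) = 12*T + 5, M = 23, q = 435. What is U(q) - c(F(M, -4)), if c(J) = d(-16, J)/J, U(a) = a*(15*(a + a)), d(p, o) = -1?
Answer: 1595166751/281 ≈ 5.6768e+6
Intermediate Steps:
U(a) = 30*a² (U(a) = a*(15*(2*a)) = a*(30*a) = 30*a²)
F(T, L) = 5 + 12*T
c(J) = -1/J
U(q) - c(F(M, -4)) = 30*435² - (-1)/(5 + 12*23) = 30*189225 - (-1)/(5 + 276) = 5676750 - (-1)/281 = 5676750 - 1*(-1/281) = 5676750 + 1/281 = 1595166751/281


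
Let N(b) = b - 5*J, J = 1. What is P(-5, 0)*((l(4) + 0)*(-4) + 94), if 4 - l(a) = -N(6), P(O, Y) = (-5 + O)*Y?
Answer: 0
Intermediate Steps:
N(b) = -5 + b (N(b) = b - 5*1 = b - 5 = -5 + b)
P(O, Y) = Y*(-5 + O)
l(a) = 5 (l(a) = 4 - (-1)*(-5 + 6) = 4 - (-1) = 4 - 1*(-1) = 4 + 1 = 5)
P(-5, 0)*((l(4) + 0)*(-4) + 94) = (0*(-5 - 5))*((5 + 0)*(-4) + 94) = (0*(-10))*(5*(-4) + 94) = 0*(-20 + 94) = 0*74 = 0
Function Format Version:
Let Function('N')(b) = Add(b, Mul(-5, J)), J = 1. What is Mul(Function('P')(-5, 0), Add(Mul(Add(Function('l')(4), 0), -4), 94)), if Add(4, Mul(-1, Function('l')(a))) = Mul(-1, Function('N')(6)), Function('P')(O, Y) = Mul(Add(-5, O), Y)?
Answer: 0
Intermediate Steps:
Function('N')(b) = Add(-5, b) (Function('N')(b) = Add(b, Mul(-5, 1)) = Add(b, -5) = Add(-5, b))
Function('P')(O, Y) = Mul(Y, Add(-5, O))
Function('l')(a) = 5 (Function('l')(a) = Add(4, Mul(-1, Mul(-1, Add(-5, 6)))) = Add(4, Mul(-1, Mul(-1, 1))) = Add(4, Mul(-1, -1)) = Add(4, 1) = 5)
Mul(Function('P')(-5, 0), Add(Mul(Add(Function('l')(4), 0), -4), 94)) = Mul(Mul(0, Add(-5, -5)), Add(Mul(Add(5, 0), -4), 94)) = Mul(Mul(0, -10), Add(Mul(5, -4), 94)) = Mul(0, Add(-20, 94)) = Mul(0, 74) = 0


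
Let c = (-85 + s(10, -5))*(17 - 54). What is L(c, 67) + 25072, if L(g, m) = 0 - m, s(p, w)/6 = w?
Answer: 25005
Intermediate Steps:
s(p, w) = 6*w
c = 4255 (c = (-85 + 6*(-5))*(17 - 54) = (-85 - 30)*(-37) = -115*(-37) = 4255)
L(g, m) = -m
L(c, 67) + 25072 = -1*67 + 25072 = -67 + 25072 = 25005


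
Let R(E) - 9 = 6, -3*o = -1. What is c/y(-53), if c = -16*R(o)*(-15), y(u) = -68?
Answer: -900/17 ≈ -52.941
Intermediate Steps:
o = 1/3 (o = -1/3*(-1) = 1/3 ≈ 0.33333)
R(E) = 15 (R(E) = 9 + 6 = 15)
c = 3600 (c = -16*15*(-15) = -240*(-15) = 3600)
c/y(-53) = 3600/(-68) = 3600*(-1/68) = -900/17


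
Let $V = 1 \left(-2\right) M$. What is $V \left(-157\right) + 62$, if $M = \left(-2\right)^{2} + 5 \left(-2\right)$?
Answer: $-1822$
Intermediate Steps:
$M = -6$ ($M = 4 - 10 = -6$)
$V = 12$ ($V = 1 \left(-2\right) \left(-6\right) = \left(-2\right) \left(-6\right) = 12$)
$V \left(-157\right) + 62 = 12 \left(-157\right) + 62 = -1884 + 62 = -1822$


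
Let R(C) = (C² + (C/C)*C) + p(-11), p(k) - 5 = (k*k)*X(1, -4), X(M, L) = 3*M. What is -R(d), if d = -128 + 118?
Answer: -458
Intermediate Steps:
d = -10
p(k) = 5 + 3*k² (p(k) = 5 + (k*k)*(3*1) = 5 + k²*3 = 5 + 3*k²)
R(C) = 368 + C + C² (R(C) = (C² + (C/C)*C) + (5 + 3*(-11)²) = (C² + 1*C) + (5 + 3*121) = (C² + C) + (5 + 363) = (C + C²) + 368 = 368 + C + C²)
-R(d) = -(368 - 10 + (-10)²) = -(368 - 10 + 100) = -1*458 = -458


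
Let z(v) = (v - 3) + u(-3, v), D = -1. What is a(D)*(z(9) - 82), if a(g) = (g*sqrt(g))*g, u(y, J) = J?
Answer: -67*I ≈ -67.0*I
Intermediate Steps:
a(g) = g**(5/2) (a(g) = g**(3/2)*g = g**(5/2))
z(v) = -3 + 2*v (z(v) = (v - 3) + v = (-3 + v) + v = -3 + 2*v)
a(D)*(z(9) - 82) = (-1)**(5/2)*((-3 + 2*9) - 82) = I*((-3 + 18) - 82) = I*(15 - 82) = I*(-67) = -67*I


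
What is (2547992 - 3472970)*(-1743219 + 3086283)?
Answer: -1242304652592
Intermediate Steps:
(2547992 - 3472970)*(-1743219 + 3086283) = -924978*1343064 = -1242304652592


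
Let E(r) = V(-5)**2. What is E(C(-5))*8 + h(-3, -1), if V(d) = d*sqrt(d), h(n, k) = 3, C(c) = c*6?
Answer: -997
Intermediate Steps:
C(c) = 6*c
V(d) = d**(3/2)
E(r) = -125 (E(r) = ((-5)**(3/2))**2 = (-5*I*sqrt(5))**2 = -125)
E(C(-5))*8 + h(-3, -1) = -125*8 + 3 = -1000 + 3 = -997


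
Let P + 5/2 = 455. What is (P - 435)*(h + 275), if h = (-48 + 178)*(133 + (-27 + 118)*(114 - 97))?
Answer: 7653625/2 ≈ 3.8268e+6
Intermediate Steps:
P = 905/2 (P = -5/2 + 455 = 905/2 ≈ 452.50)
h = 218400 (h = 130*(133 + 91*17) = 130*(133 + 1547) = 130*1680 = 218400)
(P - 435)*(h + 275) = (905/2 - 435)*(218400 + 275) = (35/2)*218675 = 7653625/2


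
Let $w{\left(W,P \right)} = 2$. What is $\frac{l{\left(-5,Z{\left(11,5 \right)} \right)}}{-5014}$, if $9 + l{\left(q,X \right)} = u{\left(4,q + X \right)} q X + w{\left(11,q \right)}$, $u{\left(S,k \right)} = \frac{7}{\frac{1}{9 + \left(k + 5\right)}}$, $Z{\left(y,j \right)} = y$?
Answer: $\frac{7707}{5014} \approx 1.5371$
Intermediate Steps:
$u{\left(S,k \right)} = 98 + 7 k$ ($u{\left(S,k \right)} = \frac{7}{\frac{1}{9 + \left(5 + k\right)}} = \frac{7}{\frac{1}{14 + k}} = 7 \left(14 + k\right) = 98 + 7 k$)
$l{\left(q,X \right)} = -7 + X q \left(98 + 7 X + 7 q\right)$ ($l{\left(q,X \right)} = -9 + \left(\left(98 + 7 \left(q + X\right)\right) q X + 2\right) = -9 + \left(\left(98 + 7 \left(X + q\right)\right) q X + 2\right) = -9 + \left(\left(98 + \left(7 X + 7 q\right)\right) q X + 2\right) = -9 + \left(\left(98 + 7 X + 7 q\right) q X + 2\right) = -9 + \left(q \left(98 + 7 X + 7 q\right) X + 2\right) = -9 + \left(X q \left(98 + 7 X + 7 q\right) + 2\right) = -9 + \left(2 + X q \left(98 + 7 X + 7 q\right)\right) = -7 + X q \left(98 + 7 X + 7 q\right)$)
$\frac{l{\left(-5,Z{\left(11,5 \right)} \right)}}{-5014} = \frac{-7 + 7 \cdot 11 \left(-5\right) \left(14 + 11 - 5\right)}{-5014} = \left(-7 + 7 \cdot 11 \left(-5\right) 20\right) \left(- \frac{1}{5014}\right) = \left(-7 - 7700\right) \left(- \frac{1}{5014}\right) = \left(-7707\right) \left(- \frac{1}{5014}\right) = \frac{7707}{5014}$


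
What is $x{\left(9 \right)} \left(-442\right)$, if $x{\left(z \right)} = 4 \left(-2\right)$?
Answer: $3536$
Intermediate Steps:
$x{\left(z \right)} = -8$
$x{\left(9 \right)} \left(-442\right) = \left(-8\right) \left(-442\right) = 3536$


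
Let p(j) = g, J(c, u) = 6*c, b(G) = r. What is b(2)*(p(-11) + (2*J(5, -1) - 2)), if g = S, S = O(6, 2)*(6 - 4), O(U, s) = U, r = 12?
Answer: 840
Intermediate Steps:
b(G) = 12
S = 12 (S = 6*(6 - 4) = 6*2 = 12)
g = 12
p(j) = 12
b(2)*(p(-11) + (2*J(5, -1) - 2)) = 12*(12 + (2*(6*5) - 2)) = 12*(12 + (2*30 - 2)) = 12*(12 + (60 - 2)) = 12*(12 + 58) = 12*70 = 840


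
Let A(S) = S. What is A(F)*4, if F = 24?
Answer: 96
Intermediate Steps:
A(F)*4 = 24*4 = 96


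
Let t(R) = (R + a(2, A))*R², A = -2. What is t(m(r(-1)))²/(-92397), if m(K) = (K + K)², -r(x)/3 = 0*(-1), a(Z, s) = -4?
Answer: 0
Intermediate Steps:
r(x) = 0 (r(x) = -0*(-1) = -3*0 = 0)
m(K) = 4*K² (m(K) = (2*K)² = 4*K²)
t(R) = R²*(-4 + R) (t(R) = (R - 4)*R² = (-4 + R)*R² = R²*(-4 + R))
t(m(r(-1)))²/(-92397) = ((4*0²)²*(-4 + 4*0²))²/(-92397) = ((4*0)²*(-4 + 4*0))²*(-1/92397) = (0²*(-4 + 0))²*(-1/92397) = (0*(-4))²*(-1/92397) = 0²*(-1/92397) = 0*(-1/92397) = 0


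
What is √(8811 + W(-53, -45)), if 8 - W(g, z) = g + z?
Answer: √8917 ≈ 94.430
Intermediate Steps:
W(g, z) = 8 - g - z (W(g, z) = 8 - (g + z) = 8 + (-g - z) = 8 - g - z)
√(8811 + W(-53, -45)) = √(8811 + (8 - 1*(-53) - 1*(-45))) = √(8811 + (8 + 53 + 45)) = √(8811 + 106) = √8917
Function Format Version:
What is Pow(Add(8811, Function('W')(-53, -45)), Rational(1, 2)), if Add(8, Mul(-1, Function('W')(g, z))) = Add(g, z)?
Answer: Pow(8917, Rational(1, 2)) ≈ 94.430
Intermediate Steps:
Function('W')(g, z) = Add(8, Mul(-1, g), Mul(-1, z)) (Function('W')(g, z) = Add(8, Mul(-1, Add(g, z))) = Add(8, Add(Mul(-1, g), Mul(-1, z))) = Add(8, Mul(-1, g), Mul(-1, z)))
Pow(Add(8811, Function('W')(-53, -45)), Rational(1, 2)) = Pow(Add(8811, Add(8, Mul(-1, -53), Mul(-1, -45))), Rational(1, 2)) = Pow(Add(8811, Add(8, 53, 45)), Rational(1, 2)) = Pow(Add(8811, 106), Rational(1, 2)) = Pow(8917, Rational(1, 2))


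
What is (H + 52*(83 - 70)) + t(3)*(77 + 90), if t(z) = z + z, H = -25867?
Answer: -24189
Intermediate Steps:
t(z) = 2*z
(H + 52*(83 - 70)) + t(3)*(77 + 90) = (-25867 + 52*(83 - 70)) + (2*3)*(77 + 90) = (-25867 + 52*13) + 6*167 = (-25867 + 676) + 1002 = -25191 + 1002 = -24189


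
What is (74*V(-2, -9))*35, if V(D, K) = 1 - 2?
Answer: -2590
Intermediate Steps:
V(D, K) = -1
(74*V(-2, -9))*35 = (74*(-1))*35 = -74*35 = -2590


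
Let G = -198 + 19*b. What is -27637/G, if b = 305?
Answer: -953/193 ≈ -4.9378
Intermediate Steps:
G = 5597 (G = -198 + 19*305 = -198 + 5795 = 5597)
-27637/G = -27637/5597 = -27637*1/5597 = -953/193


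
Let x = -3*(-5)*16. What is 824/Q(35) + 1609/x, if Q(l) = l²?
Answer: 433757/58800 ≈ 7.3768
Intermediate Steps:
x = 240 (x = 15*16 = 240)
824/Q(35) + 1609/x = 824/(35²) + 1609/240 = 824/1225 + 1609*(1/240) = 824*(1/1225) + 1609/240 = 824/1225 + 1609/240 = 433757/58800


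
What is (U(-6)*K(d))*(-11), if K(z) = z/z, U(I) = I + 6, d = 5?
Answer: 0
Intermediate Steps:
U(I) = 6 + I
K(z) = 1
(U(-6)*K(d))*(-11) = ((6 - 6)*1)*(-11) = (0*1)*(-11) = 0*(-11) = 0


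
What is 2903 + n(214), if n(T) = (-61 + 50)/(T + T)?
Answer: 1242473/428 ≈ 2903.0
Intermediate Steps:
n(T) = -11/(2*T) (n(T) = -11*1/(2*T) = -11/(2*T))
2903 + n(214) = 2903 - 11/2/214 = 2903 - 11/2*1/214 = 2903 - 11/428 = 1242473/428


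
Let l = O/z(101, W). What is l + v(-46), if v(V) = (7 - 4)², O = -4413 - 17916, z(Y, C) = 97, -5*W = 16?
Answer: -21456/97 ≈ -221.20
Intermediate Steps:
W = -16/5 (W = -⅕*16 = -16/5 ≈ -3.2000)
O = -22329
v(V) = 9 (v(V) = 3² = 9)
l = -22329/97 ≈ -230.20
l + v(-46) = -22329/97 + 9 = -21456/97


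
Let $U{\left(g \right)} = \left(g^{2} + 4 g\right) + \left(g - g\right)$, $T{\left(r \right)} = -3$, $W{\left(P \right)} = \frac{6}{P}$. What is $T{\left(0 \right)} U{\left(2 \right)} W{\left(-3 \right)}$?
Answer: $72$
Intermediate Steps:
$U{\left(g \right)} = g^{2} + 4 g$ ($U{\left(g \right)} = \left(g^{2} + 4 g\right) + 0 = g^{2} + 4 g$)
$T{\left(0 \right)} U{\left(2 \right)} W{\left(-3 \right)} = - 3 \cdot 2 \left(4 + 2\right) \frac{6}{-3} = - 3 \cdot 2 \cdot 6 \cdot 6 \left(- \frac{1}{3}\right) = \left(-3\right) 12 \left(-2\right) = \left(-36\right) \left(-2\right) = 72$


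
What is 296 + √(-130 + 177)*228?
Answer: 296 + 228*√47 ≈ 1859.1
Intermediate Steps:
296 + √(-130 + 177)*228 = 296 + √47*228 = 296 + 228*√47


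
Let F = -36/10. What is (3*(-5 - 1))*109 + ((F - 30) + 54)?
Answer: -9708/5 ≈ -1941.6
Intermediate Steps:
F = -18/5 (F = -36*⅒ = -18/5 ≈ -3.6000)
(3*(-5 - 1))*109 + ((F - 30) + 54) = (3*(-5 - 1))*109 + ((-18/5 - 30) + 54) = (3*(-6))*109 + (-168/5 + 54) = -18*109 + 102/5 = -1962 + 102/5 = -9708/5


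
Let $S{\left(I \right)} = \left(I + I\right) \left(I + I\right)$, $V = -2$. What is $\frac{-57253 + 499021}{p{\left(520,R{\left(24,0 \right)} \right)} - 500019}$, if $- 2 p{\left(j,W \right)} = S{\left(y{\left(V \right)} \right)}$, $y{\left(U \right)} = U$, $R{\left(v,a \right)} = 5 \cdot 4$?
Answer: $- \frac{441768}{500027} \approx -0.88349$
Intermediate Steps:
$R{\left(v,a \right)} = 20$
$S{\left(I \right)} = 4 I^{2}$ ($S{\left(I \right)} = 2 I 2 I = 4 I^{2}$)
$p{\left(j,W \right)} = -8$ ($p{\left(j,W \right)} = - \frac{4 \left(-2\right)^{2}}{2} = - \frac{4 \cdot 4}{2} = \left(- \frac{1}{2}\right) 16 = -8$)
$\frac{-57253 + 499021}{p{\left(520,R{\left(24,0 \right)} \right)} - 500019} = \frac{-57253 + 499021}{-8 - 500019} = \frac{441768}{-500027} = 441768 \left(- \frac{1}{500027}\right) = - \frac{441768}{500027}$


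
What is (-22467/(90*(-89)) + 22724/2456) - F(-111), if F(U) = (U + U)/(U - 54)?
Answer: 48292213/4508295 ≈ 10.712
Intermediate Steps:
F(U) = 2*U/(-54 + U) (F(U) = (2*U)/(-54 + U) = 2*U/(-54 + U))
(-22467/(90*(-89)) + 22724/2456) - F(-111) = (-22467/(90*(-89)) + 22724/2456) - 2*(-111)/(-54 - 111) = (-22467/(-8010) + 22724*(1/2456)) - 2*(-111)/(-165) = (-22467*(-1/8010) + 5681/614) - 2*(-111)*(-1)/165 = (7489/2670 + 5681/614) - 1*74/55 = 4941629/409845 - 74/55 = 48292213/4508295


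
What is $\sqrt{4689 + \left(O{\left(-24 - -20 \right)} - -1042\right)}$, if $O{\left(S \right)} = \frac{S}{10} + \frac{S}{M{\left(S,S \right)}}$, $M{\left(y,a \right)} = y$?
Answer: $\frac{\sqrt{143290}}{5} \approx 75.707$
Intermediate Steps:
$O{\left(S \right)} = 1 + \frac{S}{10}$ ($O{\left(S \right)} = \frac{S}{10} + \frac{S}{S} = S \frac{1}{10} + 1 = \frac{S}{10} + 1 = 1 + \frac{S}{10}$)
$\sqrt{4689 + \left(O{\left(-24 - -20 \right)} - -1042\right)} = \sqrt{4689 + \left(\left(1 + \frac{-24 - -20}{10}\right) - -1042\right)} = \sqrt{4689 + \left(\left(1 + \frac{-24 + 20}{10}\right) + 1042\right)} = \sqrt{4689 + \left(\left(1 + \frac{1}{10} \left(-4\right)\right) + 1042\right)} = \sqrt{4689 + \left(\left(1 - \frac{2}{5}\right) + 1042\right)} = \sqrt{4689 + \left(\frac{3}{5} + 1042\right)} = \sqrt{4689 + \frac{5213}{5}} = \sqrt{\frac{28658}{5}} = \frac{\sqrt{143290}}{5}$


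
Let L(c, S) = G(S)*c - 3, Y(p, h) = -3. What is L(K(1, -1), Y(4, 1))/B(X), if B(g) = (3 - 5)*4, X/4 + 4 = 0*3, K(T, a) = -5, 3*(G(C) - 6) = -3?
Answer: 7/2 ≈ 3.5000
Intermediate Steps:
G(C) = 5 (G(C) = 6 + (1/3)*(-3) = 6 - 1 = 5)
X = -16 (X = -16 + 4*(0*3) = -16 + 4*0 = -16 + 0 = -16)
B(g) = -8 (B(g) = -2*4 = -8)
L(c, S) = -3 + 5*c (L(c, S) = 5*c - 3 = -3 + 5*c)
L(K(1, -1), Y(4, 1))/B(X) = (-3 + 5*(-5))/(-8) = (-3 - 25)*(-1/8) = -28*(-1/8) = 7/2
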